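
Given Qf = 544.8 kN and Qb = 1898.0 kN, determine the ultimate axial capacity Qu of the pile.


Result: 2442.8 kN

Derivation:
Using Qu = Qf + Qb
Qu = 544.8 + 1898.0
Qu = 2442.8 kN


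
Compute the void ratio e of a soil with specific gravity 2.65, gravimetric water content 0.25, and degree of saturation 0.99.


Using the relation e = Gs * w / S
e = 2.65 * 0.25 / 0.99
e = 0.6692


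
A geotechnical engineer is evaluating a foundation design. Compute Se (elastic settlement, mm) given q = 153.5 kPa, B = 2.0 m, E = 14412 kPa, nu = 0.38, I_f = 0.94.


Result: 17.132 mm

Derivation:
Using Se = q * B * (1 - nu^2) * I_f / E
1 - nu^2 = 1 - 0.38^2 = 0.8556
Se = 153.5 * 2.0 * 0.8556 * 0.94 / 14412
Se = 0.017132 m
Convert to mm: Se = 0.017132 * 1000 = 17.132 mm


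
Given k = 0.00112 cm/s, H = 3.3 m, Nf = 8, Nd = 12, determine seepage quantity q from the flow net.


Result: 2.464e-05 m^3/s per m

Derivation:
Convert k to m/s for unit consistency with H:
k = 0.00112 cm/s = 0.00112 / 100 m/s = 1.12e-05 m/s
Using q = k * H * Nf / Nd
Nf / Nd = 8 / 12 = 0.6667
q = 1.12e-05 * 3.3 * 0.6667
q = 2.464e-05 m^3/s per m


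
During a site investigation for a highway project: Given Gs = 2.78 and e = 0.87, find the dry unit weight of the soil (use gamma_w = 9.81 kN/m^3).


Using gamma_d = Gs * gamma_w / (1 + e)
gamma_d = 2.78 * 9.81 / (1 + 0.87)
gamma_d = 2.78 * 9.81 / 1.87
gamma_d = 14.584 kN/m^3


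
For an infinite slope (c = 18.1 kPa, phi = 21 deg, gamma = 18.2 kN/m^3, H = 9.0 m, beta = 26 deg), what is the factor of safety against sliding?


Result: 1.067

Derivation:
Using Fs = c / (gamma*H*sin(beta)*cos(beta)) + tan(phi)/tan(beta)
Cohesion contribution = 18.1 / (18.2*9.0*sin(26)*cos(26))
Cohesion contribution = 0.280455
Friction contribution = tan(21)/tan(26) = 0.787038
Fs = 0.280455 + 0.787038
Fs = 1.067


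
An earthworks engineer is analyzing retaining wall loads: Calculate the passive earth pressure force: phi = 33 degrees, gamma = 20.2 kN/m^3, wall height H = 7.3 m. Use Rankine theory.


Compute passive earth pressure coefficient:
Kp = tan^2(45 + phi/2) = tan^2(61.5) = 3.39212
Compute passive force:
Pp = 0.5 * Kp * gamma * H^2
Pp = 0.5 * 3.39212 * 20.2 * 7.3^2
Pp = 1825.74 kN/m


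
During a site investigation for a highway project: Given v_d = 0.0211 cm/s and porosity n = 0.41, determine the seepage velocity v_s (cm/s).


Using v_s = v_d / n
v_s = 0.0211 / 0.41
v_s = 0.05146 cm/s


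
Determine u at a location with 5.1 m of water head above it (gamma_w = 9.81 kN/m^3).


Using u = gamma_w * h_w
u = 9.81 * 5.1
u = 50.03 kPa


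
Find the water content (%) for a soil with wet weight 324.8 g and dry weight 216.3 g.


Using w = (m_wet - m_dry) / m_dry * 100
m_wet - m_dry = 324.8 - 216.3 = 108.5 g
w = 108.5 / 216.3 * 100
w = 50.16 %


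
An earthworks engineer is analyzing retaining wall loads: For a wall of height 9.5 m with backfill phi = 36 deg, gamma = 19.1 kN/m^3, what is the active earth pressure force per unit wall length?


Compute active earth pressure coefficient:
Ka = tan^2(45 - phi/2) = tan^2(27.0) = 0.259616
Compute active force:
Pa = 0.5 * Ka * gamma * H^2
Pa = 0.5 * 0.259616 * 19.1 * 9.5^2
Pa = 223.76 kN/m


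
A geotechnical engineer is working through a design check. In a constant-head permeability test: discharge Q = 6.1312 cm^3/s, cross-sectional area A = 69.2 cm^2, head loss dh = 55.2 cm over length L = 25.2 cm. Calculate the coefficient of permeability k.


Result: 0.040448 cm/s

Derivation:
Compute hydraulic gradient:
i = dh / L = 55.2 / 25.2 = 2.19048
Then apply Darcy's law:
k = Q / (A * i)
k = 6.1312 / (69.2 * 2.19048)
k = 6.1312 / 151.581
k = 0.040448 cm/s


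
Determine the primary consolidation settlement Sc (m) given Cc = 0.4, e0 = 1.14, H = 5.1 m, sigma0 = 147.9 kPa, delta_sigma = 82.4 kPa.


Using Sc = Cc * H / (1 + e0) * log10((sigma0 + delta_sigma) / sigma0)
Stress ratio = (147.9 + 82.4) / 147.9 = 1.55713
log10(1.55713) = 0.192326
Cc * H / (1 + e0) = 0.4 * 5.1 / (1 + 1.14) = 0.953271
Sc = 0.953271 * 0.192326
Sc = 0.1833 m


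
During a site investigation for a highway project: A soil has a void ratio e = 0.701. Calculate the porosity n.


Result: 0.4121

Derivation:
Using the relation n = e / (1 + e)
n = 0.701 / (1 + 0.701)
n = 0.701 / 1.701
n = 0.4121


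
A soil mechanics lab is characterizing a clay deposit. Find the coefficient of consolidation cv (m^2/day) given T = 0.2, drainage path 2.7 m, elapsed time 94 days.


Using cv = T * H_dr^2 / t
H_dr^2 = 2.7^2 = 7.29
cv = 0.2 * 7.29 / 94
cv = 0.01551 m^2/day


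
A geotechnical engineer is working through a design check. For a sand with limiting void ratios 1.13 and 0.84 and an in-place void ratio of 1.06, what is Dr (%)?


Using Dr = (e_max - e) / (e_max - e_min) * 100
e_max - e = 1.13 - 1.06 = 0.07
e_max - e_min = 1.13 - 0.84 = 0.29
Dr = 0.07 / 0.29 * 100
Dr = 24.14 %


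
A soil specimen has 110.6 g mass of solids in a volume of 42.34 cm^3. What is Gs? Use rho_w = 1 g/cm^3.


Using Gs = m_s / (V_s * rho_w)
Since rho_w = 1 g/cm^3:
Gs = 110.6 / 42.34
Gs = 2.612


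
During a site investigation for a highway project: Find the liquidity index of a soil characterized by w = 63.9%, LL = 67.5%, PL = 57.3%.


First compute the plasticity index:
PI = LL - PL = 67.5 - 57.3 = 10.2
Then compute the liquidity index:
LI = (w - PL) / PI
LI = (63.9 - 57.3) / 10.2
LI = 0.647


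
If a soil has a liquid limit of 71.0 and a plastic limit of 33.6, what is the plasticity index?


Result: 37.4

Derivation:
Using PI = LL - PL
PI = 71.0 - 33.6
PI = 37.4


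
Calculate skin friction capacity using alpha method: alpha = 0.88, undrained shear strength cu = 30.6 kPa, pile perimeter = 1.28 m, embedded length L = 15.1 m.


Using Qs = alpha * cu * perimeter * L
Qs = 0.88 * 30.6 * 1.28 * 15.1
Qs = 520.46 kN


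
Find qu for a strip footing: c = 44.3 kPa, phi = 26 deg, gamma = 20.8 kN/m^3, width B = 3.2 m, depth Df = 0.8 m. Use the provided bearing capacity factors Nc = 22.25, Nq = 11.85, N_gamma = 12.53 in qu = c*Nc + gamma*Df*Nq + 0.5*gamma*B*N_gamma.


Compute qu = c*Nc + gamma*Df*Nq + 0.5*gamma*B*N_gamma
Term 1: 44.3 * 22.25 = 985.675
Term 2: 20.8 * 0.8 * 11.85 = 197.184
Term 3: 0.5 * 20.8 * 3.2 * 12.53 = 416.9984
qu = 985.675 + 197.184 + 416.9984
qu = 1599.86 kPa


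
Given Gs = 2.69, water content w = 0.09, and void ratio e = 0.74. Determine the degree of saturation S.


Result: 0.3272

Derivation:
Using S = Gs * w / e
S = 2.69 * 0.09 / 0.74
S = 0.3272


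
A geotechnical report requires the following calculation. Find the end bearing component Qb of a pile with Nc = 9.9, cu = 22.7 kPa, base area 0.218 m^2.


Result: 48.99 kN

Derivation:
Using Qb = Nc * cu * Ab
Qb = 9.9 * 22.7 * 0.218
Qb = 48.99 kN


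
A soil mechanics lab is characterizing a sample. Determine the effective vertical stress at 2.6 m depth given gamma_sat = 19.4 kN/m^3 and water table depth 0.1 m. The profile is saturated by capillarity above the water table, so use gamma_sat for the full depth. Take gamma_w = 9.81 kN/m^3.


Total stress = gamma_sat * depth
sigma = 19.4 * 2.6 = 50.44 kPa
Pore water pressure u = gamma_w * (depth - d_wt)
u = 9.81 * (2.6 - 0.1) = 24.525 kPa
Effective stress = sigma - u
sigma' = 50.44 - 24.525 = 25.92 kPa


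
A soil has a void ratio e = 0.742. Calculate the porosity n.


Result: 0.4259

Derivation:
Using the relation n = e / (1 + e)
n = 0.742 / (1 + 0.742)
n = 0.742 / 1.742
n = 0.4259


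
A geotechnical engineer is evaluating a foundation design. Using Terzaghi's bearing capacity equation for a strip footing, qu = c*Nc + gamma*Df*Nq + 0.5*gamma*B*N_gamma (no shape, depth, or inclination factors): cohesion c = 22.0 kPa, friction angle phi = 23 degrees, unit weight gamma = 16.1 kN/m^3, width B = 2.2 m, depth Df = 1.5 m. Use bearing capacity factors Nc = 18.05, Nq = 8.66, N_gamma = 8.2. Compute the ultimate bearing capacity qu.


Result: 751.46 kPa

Derivation:
Compute qu = c*Nc + gamma*Df*Nq + 0.5*gamma*B*N_gamma
Term 1: 22.0 * 18.05 = 397.1
Term 2: 16.1 * 1.5 * 8.66 = 209.139
Term 3: 0.5 * 16.1 * 2.2 * 8.2 = 145.222
qu = 397.1 + 209.139 + 145.222
qu = 751.46 kPa


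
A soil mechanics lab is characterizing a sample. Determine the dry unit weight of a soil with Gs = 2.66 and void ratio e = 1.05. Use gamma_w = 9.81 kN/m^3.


Result: 12.729 kN/m^3

Derivation:
Using gamma_d = Gs * gamma_w / (1 + e)
gamma_d = 2.66 * 9.81 / (1 + 1.05)
gamma_d = 2.66 * 9.81 / 2.05
gamma_d = 12.729 kN/m^3


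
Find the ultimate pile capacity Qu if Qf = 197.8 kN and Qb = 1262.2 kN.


Using Qu = Qf + Qb
Qu = 197.8 + 1262.2
Qu = 1460.0 kN


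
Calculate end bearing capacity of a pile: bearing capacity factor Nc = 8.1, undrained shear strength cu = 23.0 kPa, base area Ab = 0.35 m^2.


Using Qb = Nc * cu * Ab
Qb = 8.1 * 23.0 * 0.35
Qb = 65.2 kN


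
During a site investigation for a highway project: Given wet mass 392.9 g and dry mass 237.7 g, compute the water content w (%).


Using w = (m_wet - m_dry) / m_dry * 100
m_wet - m_dry = 392.9 - 237.7 = 155.2 g
w = 155.2 / 237.7 * 100
w = 65.29 %


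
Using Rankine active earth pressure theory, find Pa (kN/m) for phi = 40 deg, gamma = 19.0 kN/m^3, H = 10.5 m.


Compute active earth pressure coefficient:
Ka = tan^2(45 - phi/2) = tan^2(25.0) = 0.217443
Compute active force:
Pa = 0.5 * Ka * gamma * H^2
Pa = 0.5 * 0.217443 * 19.0 * 10.5^2
Pa = 227.74 kN/m


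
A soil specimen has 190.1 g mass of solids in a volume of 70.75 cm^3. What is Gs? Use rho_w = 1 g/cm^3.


Using Gs = m_s / (V_s * rho_w)
Since rho_w = 1 g/cm^3:
Gs = 190.1 / 70.75
Gs = 2.687


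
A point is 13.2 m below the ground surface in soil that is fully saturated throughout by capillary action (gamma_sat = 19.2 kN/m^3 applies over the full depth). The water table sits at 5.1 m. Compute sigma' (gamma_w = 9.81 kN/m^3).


Result: 173.98 kPa

Derivation:
Total stress = gamma_sat * depth
sigma = 19.2 * 13.2 = 253.44 kPa
Pore water pressure u = gamma_w * (depth - d_wt)
u = 9.81 * (13.2 - 5.1) = 79.461 kPa
Effective stress = sigma - u
sigma' = 253.44 - 79.461 = 173.98 kPa


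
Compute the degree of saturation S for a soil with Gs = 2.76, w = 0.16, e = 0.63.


Result: 0.701

Derivation:
Using S = Gs * w / e
S = 2.76 * 0.16 / 0.63
S = 0.701


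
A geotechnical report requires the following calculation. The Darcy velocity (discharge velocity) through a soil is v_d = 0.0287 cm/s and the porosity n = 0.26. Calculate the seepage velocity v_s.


Using v_s = v_d / n
v_s = 0.0287 / 0.26
v_s = 0.11038 cm/s


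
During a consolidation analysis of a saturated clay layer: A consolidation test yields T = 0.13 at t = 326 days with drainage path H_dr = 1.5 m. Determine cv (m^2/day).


Using cv = T * H_dr^2 / t
H_dr^2 = 1.5^2 = 2.25
cv = 0.13 * 2.25 / 326
cv = 0.0009 m^2/day


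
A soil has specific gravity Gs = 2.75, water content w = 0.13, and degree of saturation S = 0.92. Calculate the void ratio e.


Using the relation e = Gs * w / S
e = 2.75 * 0.13 / 0.92
e = 0.3886


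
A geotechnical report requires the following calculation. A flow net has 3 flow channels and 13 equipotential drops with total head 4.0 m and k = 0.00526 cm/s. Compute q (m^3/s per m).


Convert k to m/s for unit consistency with H:
k = 0.00526 cm/s = 0.00526 / 100 m/s = 5.26e-05 m/s
Using q = k * H * Nf / Nd
Nf / Nd = 3 / 13 = 0.2308
q = 5.26e-05 * 4.0 * 0.2308
q = 4.855e-05 m^3/s per m


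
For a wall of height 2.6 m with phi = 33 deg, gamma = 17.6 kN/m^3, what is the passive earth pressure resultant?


Compute passive earth pressure coefficient:
Kp = tan^2(45 + phi/2) = tan^2(61.5) = 3.39212
Compute passive force:
Pp = 0.5 * Kp * gamma * H^2
Pp = 0.5 * 3.39212 * 17.6 * 2.6^2
Pp = 201.79 kN/m


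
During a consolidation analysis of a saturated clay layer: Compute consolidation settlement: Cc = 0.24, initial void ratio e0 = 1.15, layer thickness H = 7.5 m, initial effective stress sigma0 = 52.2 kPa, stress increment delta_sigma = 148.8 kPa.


Using Sc = Cc * H / (1 + e0) * log10((sigma0 + delta_sigma) / sigma0)
Stress ratio = (52.2 + 148.8) / 52.2 = 3.85057
log10(3.85057) = 0.585526
Cc * H / (1 + e0) = 0.24 * 7.5 / (1 + 1.15) = 0.837209
Sc = 0.837209 * 0.585526
Sc = 0.4902 m


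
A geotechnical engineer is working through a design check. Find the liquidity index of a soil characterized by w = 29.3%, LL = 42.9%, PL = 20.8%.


First compute the plasticity index:
PI = LL - PL = 42.9 - 20.8 = 22.1
Then compute the liquidity index:
LI = (w - PL) / PI
LI = (29.3 - 20.8) / 22.1
LI = 0.385


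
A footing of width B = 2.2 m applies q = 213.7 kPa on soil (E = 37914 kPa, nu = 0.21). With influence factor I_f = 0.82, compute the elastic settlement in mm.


Result: 9.72 mm

Derivation:
Using Se = q * B * (1 - nu^2) * I_f / E
1 - nu^2 = 1 - 0.21^2 = 0.9559
Se = 213.7 * 2.2 * 0.9559 * 0.82 / 37914
Se = 0.009720 m
Convert to mm: Se = 0.009720 * 1000 = 9.72 mm


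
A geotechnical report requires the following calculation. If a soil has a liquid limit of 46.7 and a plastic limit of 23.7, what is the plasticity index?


Using PI = LL - PL
PI = 46.7 - 23.7
PI = 23.0


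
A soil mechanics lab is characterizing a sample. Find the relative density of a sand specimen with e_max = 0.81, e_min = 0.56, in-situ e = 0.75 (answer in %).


Using Dr = (e_max - e) / (e_max - e_min) * 100
e_max - e = 0.81 - 0.75 = 0.06
e_max - e_min = 0.81 - 0.56 = 0.25
Dr = 0.06 / 0.25 * 100
Dr = 24.0 %


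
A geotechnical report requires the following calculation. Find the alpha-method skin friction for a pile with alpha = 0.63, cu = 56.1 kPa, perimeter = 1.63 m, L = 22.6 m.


Result: 1301.97 kN

Derivation:
Using Qs = alpha * cu * perimeter * L
Qs = 0.63 * 56.1 * 1.63 * 22.6
Qs = 1301.97 kN


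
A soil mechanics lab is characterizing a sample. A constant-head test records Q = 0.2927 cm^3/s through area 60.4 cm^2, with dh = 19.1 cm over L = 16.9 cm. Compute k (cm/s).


Result: 0.004288 cm/s

Derivation:
Compute hydraulic gradient:
i = dh / L = 19.1 / 16.9 = 1.13018
Then apply Darcy's law:
k = Q / (A * i)
k = 0.2927 / (60.4 * 1.13018)
k = 0.2927 / 68.2627
k = 0.004288 cm/s


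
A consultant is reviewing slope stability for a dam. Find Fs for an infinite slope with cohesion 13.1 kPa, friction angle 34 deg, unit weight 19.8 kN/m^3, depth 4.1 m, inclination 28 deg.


Result: 1.658

Derivation:
Using Fs = c / (gamma*H*sin(beta)*cos(beta)) + tan(phi)/tan(beta)
Cohesion contribution = 13.1 / (19.8*4.1*sin(28)*cos(28))
Cohesion contribution = 0.389294
Friction contribution = tan(34)/tan(28) = 1.26857
Fs = 0.389294 + 1.26857
Fs = 1.658


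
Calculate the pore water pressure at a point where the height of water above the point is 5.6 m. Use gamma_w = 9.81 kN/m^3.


Using u = gamma_w * h_w
u = 9.81 * 5.6
u = 54.94 kPa


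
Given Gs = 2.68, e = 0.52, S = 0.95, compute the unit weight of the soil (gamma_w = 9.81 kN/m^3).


Result: 20.485 kN/m^3

Derivation:
Using gamma = gamma_w * (Gs + S*e) / (1 + e)
Numerator: Gs + S*e = 2.68 + 0.95*0.52 = 3.174
Denominator: 1 + e = 1 + 0.52 = 1.52
gamma = 9.81 * 3.174 / 1.52
gamma = 20.485 kN/m^3


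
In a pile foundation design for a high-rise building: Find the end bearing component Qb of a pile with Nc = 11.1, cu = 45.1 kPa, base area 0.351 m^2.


Result: 175.71 kN

Derivation:
Using Qb = Nc * cu * Ab
Qb = 11.1 * 45.1 * 0.351
Qb = 175.71 kN


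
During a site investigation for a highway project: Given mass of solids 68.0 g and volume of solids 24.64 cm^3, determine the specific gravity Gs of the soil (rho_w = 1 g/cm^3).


Using Gs = m_s / (V_s * rho_w)
Since rho_w = 1 g/cm^3:
Gs = 68.0 / 24.64
Gs = 2.76


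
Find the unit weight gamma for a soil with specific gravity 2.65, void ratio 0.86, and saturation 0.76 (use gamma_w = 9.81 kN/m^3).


Using gamma = gamma_w * (Gs + S*e) / (1 + e)
Numerator: Gs + S*e = 2.65 + 0.76*0.86 = 3.3036
Denominator: 1 + e = 1 + 0.86 = 1.86
gamma = 9.81 * 3.3036 / 1.86
gamma = 17.424 kN/m^3


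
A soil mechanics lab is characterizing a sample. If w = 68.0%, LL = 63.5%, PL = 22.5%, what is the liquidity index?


Result: 1.11

Derivation:
First compute the plasticity index:
PI = LL - PL = 63.5 - 22.5 = 41.0
Then compute the liquidity index:
LI = (w - PL) / PI
LI = (68.0 - 22.5) / 41.0
LI = 1.11


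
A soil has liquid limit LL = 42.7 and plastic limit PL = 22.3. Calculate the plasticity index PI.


Result: 20.4

Derivation:
Using PI = LL - PL
PI = 42.7 - 22.3
PI = 20.4


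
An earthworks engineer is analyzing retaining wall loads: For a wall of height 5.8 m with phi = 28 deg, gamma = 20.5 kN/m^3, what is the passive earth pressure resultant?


Compute passive earth pressure coefficient:
Kp = tan^2(45 + phi/2) = tan^2(59.0) = 2.769826
Compute passive force:
Pp = 0.5 * Kp * gamma * H^2
Pp = 0.5 * 2.769826 * 20.5 * 5.8^2
Pp = 955.06 kN/m


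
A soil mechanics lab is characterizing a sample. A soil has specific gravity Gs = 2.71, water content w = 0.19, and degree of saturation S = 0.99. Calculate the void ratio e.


Using the relation e = Gs * w / S
e = 2.71 * 0.19 / 0.99
e = 0.5201


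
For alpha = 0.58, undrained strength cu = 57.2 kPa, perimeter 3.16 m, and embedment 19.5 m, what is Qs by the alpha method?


Result: 2044.31 kN

Derivation:
Using Qs = alpha * cu * perimeter * L
Qs = 0.58 * 57.2 * 3.16 * 19.5
Qs = 2044.31 kN


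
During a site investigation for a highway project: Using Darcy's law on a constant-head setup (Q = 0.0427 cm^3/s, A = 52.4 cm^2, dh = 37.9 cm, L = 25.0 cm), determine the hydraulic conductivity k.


Compute hydraulic gradient:
i = dh / L = 37.9 / 25.0 = 1.516
Then apply Darcy's law:
k = Q / (A * i)
k = 0.0427 / (52.4 * 1.516)
k = 0.0427 / 79.4384
k = 0.000538 cm/s


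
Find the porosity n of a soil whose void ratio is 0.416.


Using the relation n = e / (1 + e)
n = 0.416 / (1 + 0.416)
n = 0.416 / 1.416
n = 0.2938


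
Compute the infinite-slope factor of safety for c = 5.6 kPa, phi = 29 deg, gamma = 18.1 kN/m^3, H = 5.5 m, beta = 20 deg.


Using Fs = c / (gamma*H*sin(beta)*cos(beta)) + tan(phi)/tan(beta)
Cohesion contribution = 5.6 / (18.1*5.5*sin(20)*cos(20))
Cohesion contribution = 0.175029
Friction contribution = tan(29)/tan(20) = 1.52295
Fs = 0.175029 + 1.52295
Fs = 1.698


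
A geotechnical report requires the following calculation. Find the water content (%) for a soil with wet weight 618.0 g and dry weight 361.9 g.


Result: 70.77 %

Derivation:
Using w = (m_wet - m_dry) / m_dry * 100
m_wet - m_dry = 618.0 - 361.9 = 256.1 g
w = 256.1 / 361.9 * 100
w = 70.77 %


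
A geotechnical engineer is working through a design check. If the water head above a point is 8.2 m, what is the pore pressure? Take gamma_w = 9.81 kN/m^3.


Using u = gamma_w * h_w
u = 9.81 * 8.2
u = 80.44 kPa


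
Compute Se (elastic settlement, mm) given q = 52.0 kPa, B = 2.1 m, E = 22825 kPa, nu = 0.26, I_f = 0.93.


Using Se = q * B * (1 - nu^2) * I_f / E
1 - nu^2 = 1 - 0.26^2 = 0.9324
Se = 52.0 * 2.1 * 0.9324 * 0.93 / 22825
Se = 0.004149 m
Convert to mm: Se = 0.004149 * 1000 = 4.149 mm


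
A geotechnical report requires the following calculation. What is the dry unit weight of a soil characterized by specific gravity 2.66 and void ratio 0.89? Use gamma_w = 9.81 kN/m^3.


Using gamma_d = Gs * gamma_w / (1 + e)
gamma_d = 2.66 * 9.81 / (1 + 0.89)
gamma_d = 2.66 * 9.81 / 1.89
gamma_d = 13.807 kN/m^3


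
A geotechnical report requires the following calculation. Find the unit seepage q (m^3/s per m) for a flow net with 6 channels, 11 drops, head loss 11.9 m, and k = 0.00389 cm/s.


Convert k to m/s for unit consistency with H:
k = 0.00389 cm/s = 0.00389 / 100 m/s = 3.89e-05 m/s
Using q = k * H * Nf / Nd
Nf / Nd = 6 / 11 = 0.5455
q = 3.89e-05 * 11.9 * 0.5455
q = 0.0002525 m^3/s per m


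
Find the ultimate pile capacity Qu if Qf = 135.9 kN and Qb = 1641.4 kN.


Using Qu = Qf + Qb
Qu = 135.9 + 1641.4
Qu = 1777.3 kN


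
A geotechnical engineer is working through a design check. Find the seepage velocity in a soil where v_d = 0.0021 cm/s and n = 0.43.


Using v_s = v_d / n
v_s = 0.0021 / 0.43
v_s = 0.00488 cm/s


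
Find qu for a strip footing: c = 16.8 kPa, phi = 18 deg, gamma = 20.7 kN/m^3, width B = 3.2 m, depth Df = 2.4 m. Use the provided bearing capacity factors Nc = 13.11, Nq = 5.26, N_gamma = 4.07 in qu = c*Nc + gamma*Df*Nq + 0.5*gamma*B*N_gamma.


Compute qu = c*Nc + gamma*Df*Nq + 0.5*gamma*B*N_gamma
Term 1: 16.8 * 13.11 = 220.248
Term 2: 20.7 * 2.4 * 5.26 = 261.3168
Term 3: 0.5 * 20.7 * 3.2 * 4.07 = 134.7984
qu = 220.248 + 261.3168 + 134.7984
qu = 616.36 kPa


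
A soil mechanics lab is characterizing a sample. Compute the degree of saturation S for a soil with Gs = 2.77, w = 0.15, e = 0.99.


Using S = Gs * w / e
S = 2.77 * 0.15 / 0.99
S = 0.4197


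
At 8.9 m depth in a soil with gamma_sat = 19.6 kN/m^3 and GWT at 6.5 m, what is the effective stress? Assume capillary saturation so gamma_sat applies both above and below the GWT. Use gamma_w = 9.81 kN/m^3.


Total stress = gamma_sat * depth
sigma = 19.6 * 8.9 = 174.44 kPa
Pore water pressure u = gamma_w * (depth - d_wt)
u = 9.81 * (8.9 - 6.5) = 23.544 kPa
Effective stress = sigma - u
sigma' = 174.44 - 23.544 = 150.9 kPa


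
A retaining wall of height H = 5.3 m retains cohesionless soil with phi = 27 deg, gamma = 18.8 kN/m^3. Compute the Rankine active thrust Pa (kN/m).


Compute active earth pressure coefficient:
Ka = tan^2(45 - phi/2) = tan^2(31.5) = 0.375525
Compute active force:
Pa = 0.5 * Ka * gamma * H^2
Pa = 0.5 * 0.375525 * 18.8 * 5.3^2
Pa = 99.16 kN/m


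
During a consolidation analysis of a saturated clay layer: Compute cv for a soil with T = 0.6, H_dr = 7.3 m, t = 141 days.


Result: 0.22677 m^2/day

Derivation:
Using cv = T * H_dr^2 / t
H_dr^2 = 7.3^2 = 53.29
cv = 0.6 * 53.29 / 141
cv = 0.22677 m^2/day


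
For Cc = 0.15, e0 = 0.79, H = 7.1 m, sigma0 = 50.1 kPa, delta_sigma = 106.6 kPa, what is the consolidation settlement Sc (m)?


Using Sc = Cc * H / (1 + e0) * log10((sigma0 + delta_sigma) / sigma0)
Stress ratio = (50.1 + 106.6) / 50.1 = 3.12774
log10(3.12774) = 0.495231
Cc * H / (1 + e0) = 0.15 * 7.1 / (1 + 0.79) = 0.594972
Sc = 0.594972 * 0.495231
Sc = 0.2946 m


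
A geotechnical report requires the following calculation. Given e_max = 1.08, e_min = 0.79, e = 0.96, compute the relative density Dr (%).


Using Dr = (e_max - e) / (e_max - e_min) * 100
e_max - e = 1.08 - 0.96 = 0.12
e_max - e_min = 1.08 - 0.79 = 0.29
Dr = 0.12 / 0.29 * 100
Dr = 41.38 %


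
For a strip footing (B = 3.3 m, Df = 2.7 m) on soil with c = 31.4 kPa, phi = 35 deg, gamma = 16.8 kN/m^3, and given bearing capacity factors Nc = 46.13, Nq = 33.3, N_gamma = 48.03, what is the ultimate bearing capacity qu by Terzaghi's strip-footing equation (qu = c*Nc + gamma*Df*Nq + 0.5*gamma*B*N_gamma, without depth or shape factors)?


Compute qu = c*Nc + gamma*Df*Nq + 0.5*gamma*B*N_gamma
Term 1: 31.4 * 46.13 = 1448.482
Term 2: 16.8 * 2.7 * 33.3 = 1510.488
Term 3: 0.5 * 16.8 * 3.3 * 48.03 = 1331.3916
qu = 1448.482 + 1510.488 + 1331.3916
qu = 4290.36 kPa


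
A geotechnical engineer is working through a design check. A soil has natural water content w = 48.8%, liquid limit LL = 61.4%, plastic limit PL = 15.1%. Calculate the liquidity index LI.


First compute the plasticity index:
PI = LL - PL = 61.4 - 15.1 = 46.3
Then compute the liquidity index:
LI = (w - PL) / PI
LI = (48.8 - 15.1) / 46.3
LI = 0.728


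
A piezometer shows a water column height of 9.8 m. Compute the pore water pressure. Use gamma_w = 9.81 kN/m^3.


Using u = gamma_w * h_w
u = 9.81 * 9.8
u = 96.14 kPa


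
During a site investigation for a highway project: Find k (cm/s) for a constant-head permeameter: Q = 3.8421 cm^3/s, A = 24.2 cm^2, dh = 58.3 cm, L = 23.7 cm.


Result: 0.064541 cm/s

Derivation:
Compute hydraulic gradient:
i = dh / L = 58.3 / 23.7 = 2.45992
Then apply Darcy's law:
k = Q / (A * i)
k = 3.8421 / (24.2 * 2.45992)
k = 3.8421 / 59.53
k = 0.064541 cm/s


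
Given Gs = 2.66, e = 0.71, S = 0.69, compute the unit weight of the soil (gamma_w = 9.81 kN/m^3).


Using gamma = gamma_w * (Gs + S*e) / (1 + e)
Numerator: Gs + S*e = 2.66 + 0.69*0.71 = 3.1499
Denominator: 1 + e = 1 + 0.71 = 1.71
gamma = 9.81 * 3.1499 / 1.71
gamma = 18.07 kN/m^3


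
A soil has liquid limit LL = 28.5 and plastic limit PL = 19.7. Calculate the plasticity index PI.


Result: 8.8

Derivation:
Using PI = LL - PL
PI = 28.5 - 19.7
PI = 8.8


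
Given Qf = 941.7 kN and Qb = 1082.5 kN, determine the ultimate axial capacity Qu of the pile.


Using Qu = Qf + Qb
Qu = 941.7 + 1082.5
Qu = 2024.2 kN


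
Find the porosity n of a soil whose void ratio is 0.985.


Result: 0.4962

Derivation:
Using the relation n = e / (1 + e)
n = 0.985 / (1 + 0.985)
n = 0.985 / 1.985
n = 0.4962


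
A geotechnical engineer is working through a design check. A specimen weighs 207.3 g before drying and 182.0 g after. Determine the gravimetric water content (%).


Result: 13.9 %

Derivation:
Using w = (m_wet - m_dry) / m_dry * 100
m_wet - m_dry = 207.3 - 182.0 = 25.3 g
w = 25.3 / 182.0 * 100
w = 13.9 %


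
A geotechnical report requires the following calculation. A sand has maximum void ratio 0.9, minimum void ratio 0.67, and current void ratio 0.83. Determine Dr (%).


Result: 30.43 %

Derivation:
Using Dr = (e_max - e) / (e_max - e_min) * 100
e_max - e = 0.9 - 0.83 = 0.07
e_max - e_min = 0.9 - 0.67 = 0.23
Dr = 0.07 / 0.23 * 100
Dr = 30.43 %


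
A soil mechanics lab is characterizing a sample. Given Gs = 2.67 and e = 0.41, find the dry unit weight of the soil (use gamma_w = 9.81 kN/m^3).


Using gamma_d = Gs * gamma_w / (1 + e)
gamma_d = 2.67 * 9.81 / (1 + 0.41)
gamma_d = 2.67 * 9.81 / 1.41
gamma_d = 18.576 kN/m^3


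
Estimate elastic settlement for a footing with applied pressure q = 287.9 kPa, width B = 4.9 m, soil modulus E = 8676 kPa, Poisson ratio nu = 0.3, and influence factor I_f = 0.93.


Using Se = q * B * (1 - nu^2) * I_f / E
1 - nu^2 = 1 - 0.3^2 = 0.91
Se = 287.9 * 4.9 * 0.91 * 0.93 / 8676
Se = 0.137608 m
Convert to mm: Se = 0.137608 * 1000 = 137.608 mm


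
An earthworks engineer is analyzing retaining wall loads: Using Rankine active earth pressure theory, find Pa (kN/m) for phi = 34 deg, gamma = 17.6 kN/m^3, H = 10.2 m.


Compute active earth pressure coefficient:
Ka = tan^2(45 - phi/2) = tan^2(28.0) = 0.282715
Compute active force:
Pa = 0.5 * Ka * gamma * H^2
Pa = 0.5 * 0.282715 * 17.6 * 10.2^2
Pa = 258.84 kN/m


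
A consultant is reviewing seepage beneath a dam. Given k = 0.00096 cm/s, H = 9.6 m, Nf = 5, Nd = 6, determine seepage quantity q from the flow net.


Convert k to m/s for unit consistency with H:
k = 0.00096 cm/s = 0.00096 / 100 m/s = 9.6e-06 m/s
Using q = k * H * Nf / Nd
Nf / Nd = 5 / 6 = 0.8333
q = 9.6e-06 * 9.6 * 0.8333
q = 7.68e-05 m^3/s per m


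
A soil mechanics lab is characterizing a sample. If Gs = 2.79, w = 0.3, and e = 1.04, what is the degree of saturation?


Using S = Gs * w / e
S = 2.79 * 0.3 / 1.04
S = 0.8048


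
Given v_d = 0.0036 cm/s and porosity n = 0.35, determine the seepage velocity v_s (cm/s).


Using v_s = v_d / n
v_s = 0.0036 / 0.35
v_s = 0.01029 cm/s


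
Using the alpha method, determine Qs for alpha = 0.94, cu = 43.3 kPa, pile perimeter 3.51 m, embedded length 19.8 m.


Using Qs = alpha * cu * perimeter * L
Qs = 0.94 * 43.3 * 3.51 * 19.8
Qs = 2828.71 kN


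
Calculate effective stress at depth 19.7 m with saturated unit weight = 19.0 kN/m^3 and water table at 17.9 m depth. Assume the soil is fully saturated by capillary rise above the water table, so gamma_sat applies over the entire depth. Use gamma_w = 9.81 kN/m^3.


Total stress = gamma_sat * depth
sigma = 19.0 * 19.7 = 374.3 kPa
Pore water pressure u = gamma_w * (depth - d_wt)
u = 9.81 * (19.7 - 17.9) = 17.658 kPa
Effective stress = sigma - u
sigma' = 374.3 - 17.658 = 356.64 kPa


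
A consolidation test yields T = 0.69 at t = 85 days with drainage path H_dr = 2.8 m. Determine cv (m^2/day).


Result: 0.06364 m^2/day

Derivation:
Using cv = T * H_dr^2 / t
H_dr^2 = 2.8^2 = 7.84
cv = 0.69 * 7.84 / 85
cv = 0.06364 m^2/day


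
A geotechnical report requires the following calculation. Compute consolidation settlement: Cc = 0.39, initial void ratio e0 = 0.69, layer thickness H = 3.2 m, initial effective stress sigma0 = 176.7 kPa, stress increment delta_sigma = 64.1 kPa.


Using Sc = Cc * H / (1 + e0) * log10((sigma0 + delta_sigma) / sigma0)
Stress ratio = (176.7 + 64.1) / 176.7 = 1.36276
log10(1.36276) = 0.13442
Cc * H / (1 + e0) = 0.39 * 3.2 / (1 + 0.69) = 0.738462
Sc = 0.738462 * 0.13442
Sc = 0.0993 m


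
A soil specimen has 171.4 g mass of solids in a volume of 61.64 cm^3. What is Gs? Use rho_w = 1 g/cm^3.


Using Gs = m_s / (V_s * rho_w)
Since rho_w = 1 g/cm^3:
Gs = 171.4 / 61.64
Gs = 2.781


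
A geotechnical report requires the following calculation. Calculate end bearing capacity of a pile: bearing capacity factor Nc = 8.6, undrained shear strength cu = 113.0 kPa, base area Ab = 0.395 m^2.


Using Qb = Nc * cu * Ab
Qb = 8.6 * 113.0 * 0.395
Qb = 383.86 kN


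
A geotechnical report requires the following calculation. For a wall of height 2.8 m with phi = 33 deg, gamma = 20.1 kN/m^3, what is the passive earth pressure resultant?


Compute passive earth pressure coefficient:
Kp = tan^2(45 + phi/2) = tan^2(61.5) = 3.39212
Compute passive force:
Pp = 0.5 * Kp * gamma * H^2
Pp = 0.5 * 3.39212 * 20.1 * 2.8^2
Pp = 267.27 kN/m


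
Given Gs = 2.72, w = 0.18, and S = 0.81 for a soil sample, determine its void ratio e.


Using the relation e = Gs * w / S
e = 2.72 * 0.18 / 0.81
e = 0.6044


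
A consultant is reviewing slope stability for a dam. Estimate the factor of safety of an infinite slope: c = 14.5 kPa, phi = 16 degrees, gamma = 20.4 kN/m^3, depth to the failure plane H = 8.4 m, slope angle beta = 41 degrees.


Using Fs = c / (gamma*H*sin(beta)*cos(beta)) + tan(phi)/tan(beta)
Cohesion contribution = 14.5 / (20.4*8.4*sin(41)*cos(41))
Cohesion contribution = 0.170898
Friction contribution = tan(16)/tan(41) = 0.329863
Fs = 0.170898 + 0.329863
Fs = 0.501


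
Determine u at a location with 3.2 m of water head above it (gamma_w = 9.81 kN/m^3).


Result: 31.39 kPa

Derivation:
Using u = gamma_w * h_w
u = 9.81 * 3.2
u = 31.39 kPa


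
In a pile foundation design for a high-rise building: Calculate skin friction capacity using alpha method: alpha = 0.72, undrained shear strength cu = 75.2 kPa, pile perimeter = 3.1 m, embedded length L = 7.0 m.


Using Qs = alpha * cu * perimeter * L
Qs = 0.72 * 75.2 * 3.1 * 7.0
Qs = 1174.92 kN


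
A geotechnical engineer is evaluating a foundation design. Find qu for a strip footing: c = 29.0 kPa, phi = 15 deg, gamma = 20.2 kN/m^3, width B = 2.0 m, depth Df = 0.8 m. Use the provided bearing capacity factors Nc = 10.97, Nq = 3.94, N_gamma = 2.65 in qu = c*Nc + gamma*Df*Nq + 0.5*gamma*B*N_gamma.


Compute qu = c*Nc + gamma*Df*Nq + 0.5*gamma*B*N_gamma
Term 1: 29.0 * 10.97 = 318.13
Term 2: 20.2 * 0.8 * 3.94 = 63.6704
Term 3: 0.5 * 20.2 * 2.0 * 2.65 = 53.53
qu = 318.13 + 63.6704 + 53.53
qu = 435.33 kPa


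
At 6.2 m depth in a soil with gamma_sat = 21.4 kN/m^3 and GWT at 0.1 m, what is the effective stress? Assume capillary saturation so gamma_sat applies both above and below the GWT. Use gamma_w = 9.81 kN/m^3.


Total stress = gamma_sat * depth
sigma = 21.4 * 6.2 = 132.68 kPa
Pore water pressure u = gamma_w * (depth - d_wt)
u = 9.81 * (6.2 - 0.1) = 59.841 kPa
Effective stress = sigma - u
sigma' = 132.68 - 59.841 = 72.84 kPa


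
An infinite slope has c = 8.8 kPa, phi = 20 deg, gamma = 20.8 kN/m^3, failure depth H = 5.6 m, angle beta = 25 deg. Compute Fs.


Result: 0.978

Derivation:
Using Fs = c / (gamma*H*sin(beta)*cos(beta)) + tan(phi)/tan(beta)
Cohesion contribution = 8.8 / (20.8*5.6*sin(25)*cos(25))
Cohesion contribution = 0.197246
Friction contribution = tan(20)/tan(25) = 0.780537
Fs = 0.197246 + 0.780537
Fs = 0.978


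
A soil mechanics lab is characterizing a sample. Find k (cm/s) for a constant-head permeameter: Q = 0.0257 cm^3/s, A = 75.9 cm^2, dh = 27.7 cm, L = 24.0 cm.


Compute hydraulic gradient:
i = dh / L = 27.7 / 24.0 = 1.15417
Then apply Darcy's law:
k = Q / (A * i)
k = 0.0257 / (75.9 * 1.15417)
k = 0.0257 / 87.6012
k = 0.000293 cm/s


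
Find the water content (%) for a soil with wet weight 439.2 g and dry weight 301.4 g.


Using w = (m_wet - m_dry) / m_dry * 100
m_wet - m_dry = 439.2 - 301.4 = 137.8 g
w = 137.8 / 301.4 * 100
w = 45.72 %


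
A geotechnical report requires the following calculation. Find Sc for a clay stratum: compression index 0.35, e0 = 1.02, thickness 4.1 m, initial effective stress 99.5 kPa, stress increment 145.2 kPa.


Using Sc = Cc * H / (1 + e0) * log10((sigma0 + delta_sigma) / sigma0)
Stress ratio = (99.5 + 145.2) / 99.5 = 2.4593
log10(2.4593) = 0.390811
Cc * H / (1 + e0) = 0.35 * 4.1 / (1 + 1.02) = 0.710396
Sc = 0.710396 * 0.390811
Sc = 0.2776 m


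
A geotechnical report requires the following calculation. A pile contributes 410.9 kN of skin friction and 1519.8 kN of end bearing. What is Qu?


Result: 1930.7 kN

Derivation:
Using Qu = Qf + Qb
Qu = 410.9 + 1519.8
Qu = 1930.7 kN


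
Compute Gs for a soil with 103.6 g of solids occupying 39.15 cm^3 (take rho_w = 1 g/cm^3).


Using Gs = m_s / (V_s * rho_w)
Since rho_w = 1 g/cm^3:
Gs = 103.6 / 39.15
Gs = 2.646


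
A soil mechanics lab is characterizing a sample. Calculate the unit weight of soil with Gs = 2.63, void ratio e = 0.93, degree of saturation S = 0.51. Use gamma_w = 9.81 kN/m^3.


Using gamma = gamma_w * (Gs + S*e) / (1 + e)
Numerator: Gs + S*e = 2.63 + 0.51*0.93 = 3.1043
Denominator: 1 + e = 1 + 0.93 = 1.93
gamma = 9.81 * 3.1043 / 1.93
gamma = 15.779 kN/m^3


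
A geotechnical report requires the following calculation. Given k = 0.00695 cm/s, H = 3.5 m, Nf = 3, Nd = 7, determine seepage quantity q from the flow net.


Convert k to m/s for unit consistency with H:
k = 0.00695 cm/s = 0.00695 / 100 m/s = 6.95e-05 m/s
Using q = k * H * Nf / Nd
Nf / Nd = 3 / 7 = 0.4286
q = 6.95e-05 * 3.5 * 0.4286
q = 0.0001042 m^3/s per m


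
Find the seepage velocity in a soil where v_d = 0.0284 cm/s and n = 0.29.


Result: 0.09793 cm/s

Derivation:
Using v_s = v_d / n
v_s = 0.0284 / 0.29
v_s = 0.09793 cm/s


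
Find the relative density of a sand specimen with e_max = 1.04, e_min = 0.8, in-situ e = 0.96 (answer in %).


Using Dr = (e_max - e) / (e_max - e_min) * 100
e_max - e = 1.04 - 0.96 = 0.08
e_max - e_min = 1.04 - 0.8 = 0.24
Dr = 0.08 / 0.24 * 100
Dr = 33.33 %


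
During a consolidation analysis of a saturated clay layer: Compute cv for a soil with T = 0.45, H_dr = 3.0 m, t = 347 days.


Using cv = T * H_dr^2 / t
H_dr^2 = 3.0^2 = 9.0
cv = 0.45 * 9.0 / 347
cv = 0.01167 m^2/day


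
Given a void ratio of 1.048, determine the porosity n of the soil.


Using the relation n = e / (1 + e)
n = 1.048 / (1 + 1.048)
n = 1.048 / 2.048
n = 0.5117


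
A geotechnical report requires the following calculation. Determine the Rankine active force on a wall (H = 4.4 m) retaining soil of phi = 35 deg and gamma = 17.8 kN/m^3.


Compute active earth pressure coefficient:
Ka = tan^2(45 - phi/2) = tan^2(27.5) = 0.27099
Compute active force:
Pa = 0.5 * Ka * gamma * H^2
Pa = 0.5 * 0.27099 * 17.8 * 4.4^2
Pa = 46.69 kN/m


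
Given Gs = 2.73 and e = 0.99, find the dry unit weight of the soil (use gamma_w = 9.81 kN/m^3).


Using gamma_d = Gs * gamma_w / (1 + e)
gamma_d = 2.73 * 9.81 / (1 + 0.99)
gamma_d = 2.73 * 9.81 / 1.99
gamma_d = 13.458 kN/m^3


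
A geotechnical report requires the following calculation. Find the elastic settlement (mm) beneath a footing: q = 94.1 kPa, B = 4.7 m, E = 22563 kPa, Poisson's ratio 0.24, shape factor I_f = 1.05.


Using Se = q * B * (1 - nu^2) * I_f / E
1 - nu^2 = 1 - 0.24^2 = 0.9424
Se = 94.1 * 4.7 * 0.9424 * 1.05 / 22563
Se = 0.019396 m
Convert to mm: Se = 0.019396 * 1000 = 19.396 mm


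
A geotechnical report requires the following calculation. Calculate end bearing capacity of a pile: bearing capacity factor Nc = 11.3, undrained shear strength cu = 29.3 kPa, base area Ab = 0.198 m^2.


Using Qb = Nc * cu * Ab
Qb = 11.3 * 29.3 * 0.198
Qb = 65.56 kN


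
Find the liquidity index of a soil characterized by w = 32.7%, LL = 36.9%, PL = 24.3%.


Result: 0.667

Derivation:
First compute the plasticity index:
PI = LL - PL = 36.9 - 24.3 = 12.6
Then compute the liquidity index:
LI = (w - PL) / PI
LI = (32.7 - 24.3) / 12.6
LI = 0.667


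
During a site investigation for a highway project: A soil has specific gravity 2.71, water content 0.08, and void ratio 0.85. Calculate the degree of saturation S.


Using S = Gs * w / e
S = 2.71 * 0.08 / 0.85
S = 0.2551


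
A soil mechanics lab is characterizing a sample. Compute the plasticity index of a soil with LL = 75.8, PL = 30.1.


Using PI = LL - PL
PI = 75.8 - 30.1
PI = 45.7


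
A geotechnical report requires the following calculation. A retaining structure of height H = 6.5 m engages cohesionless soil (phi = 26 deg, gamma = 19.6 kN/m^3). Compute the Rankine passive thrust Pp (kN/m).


Compute passive earth pressure coefficient:
Kp = tan^2(45 + phi/2) = tan^2(58.0) = 2.561071
Compute passive force:
Pp = 0.5 * Kp * gamma * H^2
Pp = 0.5 * 2.561071 * 19.6 * 6.5^2
Pp = 1060.41 kN/m


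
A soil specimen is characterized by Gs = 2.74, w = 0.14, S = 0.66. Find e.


Using the relation e = Gs * w / S
e = 2.74 * 0.14 / 0.66
e = 0.5812


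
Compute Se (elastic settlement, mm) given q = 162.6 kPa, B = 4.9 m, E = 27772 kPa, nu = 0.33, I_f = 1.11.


Using Se = q * B * (1 - nu^2) * I_f / E
1 - nu^2 = 1 - 0.33^2 = 0.8911
Se = 162.6 * 4.9 * 0.8911 * 1.11 / 27772
Se = 0.028377 m
Convert to mm: Se = 0.028377 * 1000 = 28.377 mm


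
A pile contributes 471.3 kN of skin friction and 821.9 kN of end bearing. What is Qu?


Using Qu = Qf + Qb
Qu = 471.3 + 821.9
Qu = 1293.2 kN


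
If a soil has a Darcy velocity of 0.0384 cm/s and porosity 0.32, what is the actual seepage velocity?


Using v_s = v_d / n
v_s = 0.0384 / 0.32
v_s = 0.12 cm/s


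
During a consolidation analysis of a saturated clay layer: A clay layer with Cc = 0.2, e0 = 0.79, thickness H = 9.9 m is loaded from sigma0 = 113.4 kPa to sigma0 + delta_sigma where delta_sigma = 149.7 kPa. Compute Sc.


Using Sc = Cc * H / (1 + e0) * log10((sigma0 + delta_sigma) / sigma0)
Stress ratio = (113.4 + 149.7) / 113.4 = 2.32011
log10(2.32011) = 0.365508
Cc * H / (1 + e0) = 0.2 * 9.9 / (1 + 0.79) = 1.10615
Sc = 1.10615 * 0.365508
Sc = 0.4043 m


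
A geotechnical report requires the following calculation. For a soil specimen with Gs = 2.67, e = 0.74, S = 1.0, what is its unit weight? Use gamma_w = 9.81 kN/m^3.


Result: 19.225 kN/m^3

Derivation:
Using gamma = gamma_w * (Gs + S*e) / (1 + e)
Numerator: Gs + S*e = 2.67 + 1.0*0.74 = 3.41
Denominator: 1 + e = 1 + 0.74 = 1.74
gamma = 9.81 * 3.41 / 1.74
gamma = 19.225 kN/m^3


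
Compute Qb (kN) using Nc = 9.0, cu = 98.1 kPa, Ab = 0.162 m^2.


Using Qb = Nc * cu * Ab
Qb = 9.0 * 98.1 * 0.162
Qb = 143.03 kN


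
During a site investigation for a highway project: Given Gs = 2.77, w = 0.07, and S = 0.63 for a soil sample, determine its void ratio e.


Using the relation e = Gs * w / S
e = 2.77 * 0.07 / 0.63
e = 0.3078


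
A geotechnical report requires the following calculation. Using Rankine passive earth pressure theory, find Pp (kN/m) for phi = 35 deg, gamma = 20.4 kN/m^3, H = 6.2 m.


Compute passive earth pressure coefficient:
Kp = tan^2(45 + phi/2) = tan^2(62.5) = 3.690172
Compute passive force:
Pp = 0.5 * Kp * gamma * H^2
Pp = 0.5 * 3.690172 * 20.4 * 6.2^2
Pp = 1446.87 kN/m


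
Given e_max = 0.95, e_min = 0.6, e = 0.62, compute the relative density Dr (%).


Result: 94.29 %

Derivation:
Using Dr = (e_max - e) / (e_max - e_min) * 100
e_max - e = 0.95 - 0.62 = 0.33
e_max - e_min = 0.95 - 0.6 = 0.35
Dr = 0.33 / 0.35 * 100
Dr = 94.29 %
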